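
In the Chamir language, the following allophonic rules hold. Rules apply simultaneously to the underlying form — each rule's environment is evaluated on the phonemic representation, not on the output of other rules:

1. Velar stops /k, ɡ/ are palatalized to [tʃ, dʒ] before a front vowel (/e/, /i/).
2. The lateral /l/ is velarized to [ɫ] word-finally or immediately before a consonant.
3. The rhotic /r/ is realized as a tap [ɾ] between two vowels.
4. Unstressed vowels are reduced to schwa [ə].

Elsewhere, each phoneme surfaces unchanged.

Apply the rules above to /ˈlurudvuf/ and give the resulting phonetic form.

[ˈluɾədvəf]

/l/ (word-initial) is in the target of rule 2 but the environment (word-finally or immediately before a consonant) is not met → [l].
/u/ (between /l/ and /r/) is in the target of rule 4 but the environment (in an unstressed syllable) is not met → [u].
/r/ (between /u/ and /u/) occurs between two vowels → [ɾ] by rule 3.
/u/ (between /r/ and /d/): in an unstressed syllable, so rule 4 applies → [ə].
/d/ stays [d].
/v/ (between /d/ and /u/): no rule targets it → [v].
/u/ — between /v/ and /f/, in an unstressed syllable — surfaces as [ə] (rule 4).
/f/ stays [f].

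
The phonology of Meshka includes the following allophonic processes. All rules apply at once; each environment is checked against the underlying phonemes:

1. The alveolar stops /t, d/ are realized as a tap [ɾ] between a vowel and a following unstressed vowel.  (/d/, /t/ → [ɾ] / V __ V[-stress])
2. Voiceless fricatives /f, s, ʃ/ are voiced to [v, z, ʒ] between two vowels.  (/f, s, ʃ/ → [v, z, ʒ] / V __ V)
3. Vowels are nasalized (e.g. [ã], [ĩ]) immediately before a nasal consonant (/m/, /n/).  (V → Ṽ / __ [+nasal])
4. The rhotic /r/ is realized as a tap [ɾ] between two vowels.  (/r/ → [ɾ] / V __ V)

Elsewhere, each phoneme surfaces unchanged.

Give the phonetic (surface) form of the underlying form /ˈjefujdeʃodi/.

[ˈjevujdeʒoɾi]

/e/ (between /j/ and /f/): rule 3 targets it, but not before a nasal consonant → unchanged [e].
Rule 2 applies to /f/ (between /e/ and /u/: between two vowels) → [v].
/u/ (between /f/ and /j/): rule 3 targets it, but not before a nasal consonant → unchanged [u].
/d/ (between /j/ and /e/): rule 1 targets it, but not between a vowel and a following unstressed vowel → unchanged [d].
/e/ — between /d/ and /ʃ/; rule 3 does not apply here → [e].
/ʃ/ — between /e/ and /o/, between two vowels — surfaces as [ʒ] (rule 2).
/o/ — between /ʃ/ and /d/; rule 3 does not apply here → [o].
/d/ (between /o/ and /i/) occurs between a vowel and a following unstressed vowel → [ɾ] by rule 1.
/i/ (word-final): rule 3 targets it, but not before a nasal consonant → unchanged [i].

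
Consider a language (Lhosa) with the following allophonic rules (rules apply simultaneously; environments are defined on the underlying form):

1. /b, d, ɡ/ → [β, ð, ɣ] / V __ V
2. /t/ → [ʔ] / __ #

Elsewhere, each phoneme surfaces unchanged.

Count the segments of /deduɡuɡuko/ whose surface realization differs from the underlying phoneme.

Segments that undergo a rule: /d/ → [ð] (rule 1); /ɡ/ → [ɣ] (rule 1); /ɡ/ → [ɣ] (rule 1).
All other segments surface unchanged.

3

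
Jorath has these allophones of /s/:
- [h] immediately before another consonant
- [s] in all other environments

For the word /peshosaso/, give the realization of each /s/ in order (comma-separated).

[h], [s], [s]

Occurrence 1 (position 3): immediately before another consonant → [h].
Occurrence 2 (position 6): no conditioning environment matches → elsewhere allophone [s].
Occurrence 3 (position 8): no conditioning environment matches → elsewhere allophone [s].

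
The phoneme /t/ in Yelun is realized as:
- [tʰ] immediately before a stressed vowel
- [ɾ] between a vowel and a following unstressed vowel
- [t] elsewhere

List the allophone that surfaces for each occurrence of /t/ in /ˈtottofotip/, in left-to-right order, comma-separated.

[tʰ], [t], [t], [ɾ]

Occurrence 1 (position 1): immediately before a stressed vowel → [tʰ].
Occurrence 2 (position 3): no conditioning environment matches → elsewhere allophone [t].
Occurrence 3 (position 4): no conditioning environment matches → elsewhere allophone [t].
Occurrence 4 (position 8): between a vowel and an unstressed vowel → [ɾ].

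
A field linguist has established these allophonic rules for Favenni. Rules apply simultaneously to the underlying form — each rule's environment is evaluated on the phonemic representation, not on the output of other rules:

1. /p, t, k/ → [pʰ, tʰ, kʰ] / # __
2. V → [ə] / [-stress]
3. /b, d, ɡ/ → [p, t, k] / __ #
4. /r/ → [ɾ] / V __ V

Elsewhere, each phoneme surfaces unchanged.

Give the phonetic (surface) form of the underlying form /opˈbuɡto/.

[əpˈbuɡtə]

/o/ (word-initial) occurs in an unstressed syllable → [ə] by rule 2.
/p/ — between /o/ and /b/; rule 1 does not apply here → [p].
/b/ (between /p/ and /u/) fails the environment for rule 3, so it stays [b].
/u/ — between /b/ and /ɡ/; rule 2 does not apply here → [u].
/ɡ/ (between /u/ and /t/) fails the environment for rule 3, so it stays [ɡ].
/t/ — between /ɡ/ and /o/; rule 1 does not apply here → [t].
/o/ (word-final): in an unstressed syllable, so rule 2 applies → [ə].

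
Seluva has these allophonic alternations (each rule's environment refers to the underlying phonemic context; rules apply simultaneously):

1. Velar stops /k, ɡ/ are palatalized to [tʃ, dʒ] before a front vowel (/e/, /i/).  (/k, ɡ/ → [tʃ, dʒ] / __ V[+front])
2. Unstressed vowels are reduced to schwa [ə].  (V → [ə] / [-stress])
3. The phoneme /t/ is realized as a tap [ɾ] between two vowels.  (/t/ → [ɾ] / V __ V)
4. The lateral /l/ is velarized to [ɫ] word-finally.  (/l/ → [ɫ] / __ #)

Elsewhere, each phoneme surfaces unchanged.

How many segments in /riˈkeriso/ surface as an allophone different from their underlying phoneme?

4

Segments that undergo a rule: /i/ → [ə] (rule 2); /k/ → [tʃ] (rule 1); /i/ → [ə] (rule 2); /o/ → [ə] (rule 2).
All other segments surface unchanged.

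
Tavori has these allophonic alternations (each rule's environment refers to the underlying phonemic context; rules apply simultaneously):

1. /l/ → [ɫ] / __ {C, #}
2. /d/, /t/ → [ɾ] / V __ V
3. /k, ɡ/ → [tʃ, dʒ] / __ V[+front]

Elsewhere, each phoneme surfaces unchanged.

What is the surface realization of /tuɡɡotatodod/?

/t/ (word-initial) fails the environment for rule 2, so it stays [t].
/u/ (between /t/ and /ɡ/) is unaffected → [u].
/ɡ/ (between /u/ and /ɡ/): rule 3 targets it, but not before a front vowel → unchanged [ɡ].
/ɡ/ (between /ɡ/ and /o/) is in the target of rule 3 but the environment (before a front vowel) is not met → [ɡ].
/o/ stays [o].
/t/ meets the environment for rule 2 (between two vowels) → [ɾ].
/a/ — not in any rule's target class → [a].
Rule 2 applies to /t/ (between /a/ and /o/: between two vowels) → [ɾ].
/o/ (between /t/ and /d/): no rule targets it → [o].
/d/ meets the environment for rule 2 (between two vowels) → [ɾ].
/o/ — not in any rule's target class → [o].
/d/ (word-final): rule 2 targets it, but not between two vowels → unchanged [d].

[tuɡɡoɾaɾoɾod]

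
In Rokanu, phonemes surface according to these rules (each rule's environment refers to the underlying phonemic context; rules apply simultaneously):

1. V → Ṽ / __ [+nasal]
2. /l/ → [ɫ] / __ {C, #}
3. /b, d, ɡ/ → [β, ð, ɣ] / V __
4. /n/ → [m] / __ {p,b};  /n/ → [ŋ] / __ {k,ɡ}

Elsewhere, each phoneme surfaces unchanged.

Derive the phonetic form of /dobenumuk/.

/d/ — word-initial; rule 3 does not apply here → [d].
/o/ — between /d/ and /b/; rule 1 does not apply here → [o].
/b/ meets the environment for rule 3 (immediately after a vowel) → [β].
/e/ (between /b/ and /n/) occurs before a nasal consonant → [ẽ] by rule 1.
/n/ (between /e/ and /u/) fails the environment for rule 4, so it stays [n].
/u/ — between /n/ and /m/, before a nasal consonant — surfaces as [ũ] (rule 1).
/m/ — not in any rule's target class → [m].
/u/ (between /m/ and /k/) is in the target of rule 1 but the environment (before a nasal consonant) is not met → [u].
/k/ — not in any rule's target class → [k].

[doβẽnũmuk]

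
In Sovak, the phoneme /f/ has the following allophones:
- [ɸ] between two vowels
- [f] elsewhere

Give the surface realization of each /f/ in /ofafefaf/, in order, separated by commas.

Occurrence 1 (position 2): between two vowels → [ɸ].
Occurrence 2 (position 4): between two vowels → [ɸ].
Occurrence 3 (position 6): between two vowels → [ɸ].
Occurrence 4 (position 8): no conditioning environment matches → elsewhere allophone [f].

[ɸ], [ɸ], [ɸ], [f]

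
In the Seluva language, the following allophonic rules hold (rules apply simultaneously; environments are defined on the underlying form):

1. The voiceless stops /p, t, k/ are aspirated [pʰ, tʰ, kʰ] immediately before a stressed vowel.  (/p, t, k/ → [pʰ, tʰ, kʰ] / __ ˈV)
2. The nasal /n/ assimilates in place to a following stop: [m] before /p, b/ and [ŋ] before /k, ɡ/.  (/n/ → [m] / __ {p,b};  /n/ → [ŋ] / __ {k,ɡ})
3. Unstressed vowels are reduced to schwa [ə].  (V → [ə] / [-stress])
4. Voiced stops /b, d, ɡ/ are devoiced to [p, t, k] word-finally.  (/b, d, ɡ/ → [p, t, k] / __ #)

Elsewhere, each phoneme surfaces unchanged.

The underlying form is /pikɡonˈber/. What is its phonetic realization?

[pəkɡəmˈber]

/p/ — word-initial; rule 1 does not apply here → [p].
/i/ (between /p/ and /k/): in an unstressed syllable, so rule 3 applies → [ə].
/k/ — between /i/ and /ɡ/; rule 1 does not apply here → [k].
/ɡ/ (between /k/ and /o/) is in the target of rule 4 but the environment (word-finally) is not met → [ɡ].
/o/ (between /ɡ/ and /n/) occurs in an unstressed syllable → [ə] by rule 3.
/n/ meets the environment for rule 2 (before a labial or velar stop) → [m].
/b/ (between /n/ and /e/) is in the target of rule 4 but the environment (word-finally) is not met → [b].
/e/ (between /b/ and /r/) is in the target of rule 3 but the environment (in an unstressed syllable) is not met → [e].
/r/ stays [r].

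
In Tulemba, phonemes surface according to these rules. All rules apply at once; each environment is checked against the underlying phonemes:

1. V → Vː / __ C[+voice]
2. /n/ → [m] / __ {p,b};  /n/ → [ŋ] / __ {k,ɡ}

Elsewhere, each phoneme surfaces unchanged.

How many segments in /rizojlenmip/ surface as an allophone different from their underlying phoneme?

3

Segments that undergo a rule: /i/ → [iː] (rule 1); /o/ → [oː] (rule 1); /e/ → [eː] (rule 1).
All other segments surface unchanged.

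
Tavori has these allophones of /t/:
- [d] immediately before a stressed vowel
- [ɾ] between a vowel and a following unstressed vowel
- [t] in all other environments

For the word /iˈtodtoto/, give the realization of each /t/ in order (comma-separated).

[d], [t], [ɾ]

Occurrence 1 (position 2): immediately before a stressed vowel → [d].
Occurrence 2 (position 5): no conditioning environment matches → elsewhere allophone [t].
Occurrence 3 (position 7): between a vowel and a following unstressed vowel → [ɾ].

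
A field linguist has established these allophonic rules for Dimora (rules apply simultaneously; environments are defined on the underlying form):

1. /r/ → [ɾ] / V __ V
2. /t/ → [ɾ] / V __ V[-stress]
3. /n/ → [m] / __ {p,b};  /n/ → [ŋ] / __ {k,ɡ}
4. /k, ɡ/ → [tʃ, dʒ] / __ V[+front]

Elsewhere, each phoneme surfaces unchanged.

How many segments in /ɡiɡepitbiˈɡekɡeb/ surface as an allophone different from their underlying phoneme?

Segments that undergo a rule: /ɡ/ → [dʒ] (rule 4); /ɡ/ → [dʒ] (rule 4); /ɡ/ → [dʒ] (rule 4); /ɡ/ → [dʒ] (rule 4).
All other segments surface unchanged.

4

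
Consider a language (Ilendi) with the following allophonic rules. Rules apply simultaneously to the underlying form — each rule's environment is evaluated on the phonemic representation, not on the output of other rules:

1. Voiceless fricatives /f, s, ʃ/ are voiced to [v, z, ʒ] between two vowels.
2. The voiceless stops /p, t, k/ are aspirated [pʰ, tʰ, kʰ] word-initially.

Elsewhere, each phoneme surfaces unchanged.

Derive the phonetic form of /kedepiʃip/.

[kʰedepiʒip]

Rule 2 applies to /k/ (word-initial: word-initially) → [kʰ].
/e/ (between /k/ and /d/) is unaffected → [e].
/d/ (between /e/ and /e/) is unaffected → [d].
/e/ — not in any rule's target class → [e].
/p/ — between /e/ and /i/; rule 2 does not apply here → [p].
/i/ (between /p/ and /ʃ/): no rule targets it → [i].
/ʃ/ — between /i/ and /i/, between two vowels — surfaces as [ʒ] (rule 1).
/i/ (between /ʃ/ and /p/): no rule targets it → [i].
/p/ (word-final): rule 2 targets it, but not word-initially → unchanged [p].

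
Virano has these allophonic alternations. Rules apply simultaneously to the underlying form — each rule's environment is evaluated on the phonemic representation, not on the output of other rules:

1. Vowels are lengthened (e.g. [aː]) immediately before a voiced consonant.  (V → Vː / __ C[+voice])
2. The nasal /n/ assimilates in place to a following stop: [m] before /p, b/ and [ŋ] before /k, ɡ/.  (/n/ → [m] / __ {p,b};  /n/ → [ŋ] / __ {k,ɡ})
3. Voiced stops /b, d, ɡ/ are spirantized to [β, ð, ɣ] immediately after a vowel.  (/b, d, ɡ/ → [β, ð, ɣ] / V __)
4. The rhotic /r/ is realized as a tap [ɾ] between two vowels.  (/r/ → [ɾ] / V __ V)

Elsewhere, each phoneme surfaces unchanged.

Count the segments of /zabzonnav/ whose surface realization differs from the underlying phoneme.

Segments that undergo a rule: /a/ → [aː] (rule 1); /b/ → [β] (rule 3); /o/ → [oː] (rule 1); /a/ → [aː] (rule 1).
All other segments surface unchanged.

4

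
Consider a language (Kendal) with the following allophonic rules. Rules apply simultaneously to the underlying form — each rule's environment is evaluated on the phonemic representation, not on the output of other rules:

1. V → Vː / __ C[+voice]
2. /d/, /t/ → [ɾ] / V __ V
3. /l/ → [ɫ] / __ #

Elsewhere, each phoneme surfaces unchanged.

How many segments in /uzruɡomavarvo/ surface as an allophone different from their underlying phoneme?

Segments that undergo a rule: /u/ → [uː] (rule 1); /u/ → [uː] (rule 1); /o/ → [oː] (rule 1); /a/ → [aː] (rule 1); /a/ → [aː] (rule 1).
All other segments surface unchanged.

5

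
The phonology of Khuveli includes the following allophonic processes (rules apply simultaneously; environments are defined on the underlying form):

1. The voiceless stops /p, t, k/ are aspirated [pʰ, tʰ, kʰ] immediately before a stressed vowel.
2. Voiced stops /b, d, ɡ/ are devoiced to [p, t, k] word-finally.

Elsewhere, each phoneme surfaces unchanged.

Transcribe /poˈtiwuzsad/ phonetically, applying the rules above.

[poˈtʰiwuzsat]

/p/ — word-initial; rule 1 does not apply here → [p].
/t/ (between /o/ and /i/) occurs immediately before a stressed vowel → [tʰ] by rule 1.
Rule 2 applies to /d/ (word-final: word-finally) → [t].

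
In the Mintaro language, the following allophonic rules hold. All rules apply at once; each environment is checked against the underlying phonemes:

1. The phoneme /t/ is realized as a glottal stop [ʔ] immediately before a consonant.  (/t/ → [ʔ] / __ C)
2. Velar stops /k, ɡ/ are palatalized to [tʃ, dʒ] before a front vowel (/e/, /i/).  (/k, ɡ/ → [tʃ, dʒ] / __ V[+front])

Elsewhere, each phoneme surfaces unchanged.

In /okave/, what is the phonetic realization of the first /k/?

[k]

/k/ (between /o/ and /a/): rule 2 targets it, but not before a front vowel → unchanged [k].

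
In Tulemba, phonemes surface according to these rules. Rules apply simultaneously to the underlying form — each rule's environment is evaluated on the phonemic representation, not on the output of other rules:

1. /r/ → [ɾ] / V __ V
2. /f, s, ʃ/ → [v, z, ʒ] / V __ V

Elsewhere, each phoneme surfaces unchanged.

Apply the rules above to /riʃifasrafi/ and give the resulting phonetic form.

/r/ (word-initial) fails the environment for rule 1, so it stays [r].
/i/ stays [i].
Rule 2 applies to /ʃ/ (between /i/ and /i/: between two vowels) → [ʒ].
/i/ (between /ʃ/ and /f/) is unaffected → [i].
/f/ — between /i/ and /a/, between two vowels — surfaces as [v] (rule 2).
/a/ (between /f/ and /s/): no rule targets it → [a].
/s/ (between /a/ and /r/) is in the target of rule 2 but the environment (between two vowels) is not met → [s].
/r/ — between /s/ and /a/; rule 1 does not apply here → [r].
/a/ stays [a].
/f/ — between /a/ and /i/, between two vowels — surfaces as [v] (rule 2).
/i/ stays [i].

[riʒivasravi]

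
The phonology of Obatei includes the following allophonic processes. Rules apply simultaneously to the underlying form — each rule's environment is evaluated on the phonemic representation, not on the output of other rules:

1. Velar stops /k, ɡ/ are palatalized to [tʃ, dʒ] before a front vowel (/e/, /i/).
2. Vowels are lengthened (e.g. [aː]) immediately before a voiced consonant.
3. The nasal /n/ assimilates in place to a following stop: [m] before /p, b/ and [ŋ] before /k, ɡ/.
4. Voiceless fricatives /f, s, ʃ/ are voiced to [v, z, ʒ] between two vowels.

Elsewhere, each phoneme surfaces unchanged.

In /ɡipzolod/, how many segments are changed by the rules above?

3

Segments that undergo a rule: /ɡ/ → [dʒ] (rule 1); /o/ → [oː] (rule 2); /o/ → [oː] (rule 2).
All other segments surface unchanged.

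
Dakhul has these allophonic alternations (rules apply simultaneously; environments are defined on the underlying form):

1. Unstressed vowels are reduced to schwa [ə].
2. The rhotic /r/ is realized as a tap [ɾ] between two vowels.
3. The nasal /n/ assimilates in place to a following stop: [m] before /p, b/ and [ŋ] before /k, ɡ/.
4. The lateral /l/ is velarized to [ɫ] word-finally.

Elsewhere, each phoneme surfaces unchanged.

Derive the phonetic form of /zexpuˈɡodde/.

[zəxpəˈɡoddə]

/e/ — between /z/ and /x/, in an unstressed syllable — surfaces as [ə] (rule 1).
/u/ — between /p/ and /ɡ/, in an unstressed syllable — surfaces as [ə] (rule 1).
/o/ (between /ɡ/ and /d/): rule 1 targets it, but not in an unstressed syllable → unchanged [o].
/e/ (word-final) occurs in an unstressed syllable → [ə] by rule 1.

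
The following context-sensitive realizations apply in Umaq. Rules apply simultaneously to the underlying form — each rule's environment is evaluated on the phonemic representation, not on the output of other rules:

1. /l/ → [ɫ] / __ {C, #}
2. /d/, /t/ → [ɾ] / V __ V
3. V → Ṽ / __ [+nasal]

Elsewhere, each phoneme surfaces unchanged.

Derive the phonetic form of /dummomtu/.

[dũmmõmtu]

/d/ (word-initial) is in the target of rule 2 but the environment (between two vowels) is not met → [d].
Rule 3 applies to /u/ (between /d/ and /m/: before a nasal consonant) → [ũ].
Rule 3 applies to /o/ (between /m/ and /m/: before a nasal consonant) → [õ].
/t/ — between /m/ and /u/; rule 2 does not apply here → [t].
/u/ (word-final) is in the target of rule 3 but the environment (before a nasal consonant) is not met → [u].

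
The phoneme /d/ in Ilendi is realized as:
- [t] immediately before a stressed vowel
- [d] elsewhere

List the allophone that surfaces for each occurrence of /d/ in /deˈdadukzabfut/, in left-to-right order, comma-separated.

Occurrence 1 (position 1): no conditioning environment matches → elsewhere allophone [d].
Occurrence 2 (position 3): immediately before a stressed vowel → [t].
Occurrence 3 (position 5): no conditioning environment matches → elsewhere allophone [d].

[d], [t], [d]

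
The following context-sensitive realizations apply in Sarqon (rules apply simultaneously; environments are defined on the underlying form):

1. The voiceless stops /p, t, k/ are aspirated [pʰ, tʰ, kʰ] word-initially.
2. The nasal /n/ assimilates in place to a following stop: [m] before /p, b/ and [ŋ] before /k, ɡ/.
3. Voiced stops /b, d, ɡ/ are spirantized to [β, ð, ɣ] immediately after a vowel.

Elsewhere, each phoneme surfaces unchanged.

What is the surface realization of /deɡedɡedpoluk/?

/d/ (word-initial) is in the target of rule 3 but the environment (immediately after a vowel) is not met → [d].
/ɡ/ — between /e/ and /e/, immediately after a vowel — surfaces as [ɣ] (rule 3).
Rule 3 applies to /d/ (between /e/ and /ɡ/: immediately after a vowel) → [ð].
/ɡ/ (between /d/ and /e/) fails the environment for rule 3, so it stays [ɡ].
/d/ (between /e/ and /p/): immediately after a vowel, so rule 3 applies → [ð].
/p/ (between /d/ and /o/) fails the environment for rule 1, so it stays [p].
/k/ (word-final) fails the environment for rule 1, so it stays [k].

[deɣeðɡeðpoluk]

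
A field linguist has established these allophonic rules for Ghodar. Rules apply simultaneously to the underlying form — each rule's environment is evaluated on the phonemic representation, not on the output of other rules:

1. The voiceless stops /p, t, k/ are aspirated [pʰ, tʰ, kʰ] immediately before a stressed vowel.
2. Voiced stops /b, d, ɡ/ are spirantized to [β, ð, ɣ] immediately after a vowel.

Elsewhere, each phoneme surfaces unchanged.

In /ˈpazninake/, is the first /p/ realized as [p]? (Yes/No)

/p/ — word-initial, immediately before a stressed vowel — surfaces as [pʰ] (rule 1).
The actual realization is [pʰ], not [p].

No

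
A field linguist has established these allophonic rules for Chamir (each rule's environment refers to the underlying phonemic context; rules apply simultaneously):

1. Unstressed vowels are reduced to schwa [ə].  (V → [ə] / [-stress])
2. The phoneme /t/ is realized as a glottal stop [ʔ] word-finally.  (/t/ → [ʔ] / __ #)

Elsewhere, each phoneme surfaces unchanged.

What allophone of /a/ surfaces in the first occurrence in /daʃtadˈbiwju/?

[ə]

Rule 1 applies to /a/ (between /d/ and /ʃ/: in an unstressed syllable) → [ə].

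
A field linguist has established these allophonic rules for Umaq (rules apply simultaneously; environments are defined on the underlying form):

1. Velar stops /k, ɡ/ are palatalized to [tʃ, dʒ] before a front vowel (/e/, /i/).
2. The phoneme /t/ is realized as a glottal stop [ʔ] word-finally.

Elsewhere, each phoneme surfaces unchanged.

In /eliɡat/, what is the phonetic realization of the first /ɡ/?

[ɡ]

/ɡ/ (between /i/ and /a/) fails the environment for rule 1, so it stays [ɡ].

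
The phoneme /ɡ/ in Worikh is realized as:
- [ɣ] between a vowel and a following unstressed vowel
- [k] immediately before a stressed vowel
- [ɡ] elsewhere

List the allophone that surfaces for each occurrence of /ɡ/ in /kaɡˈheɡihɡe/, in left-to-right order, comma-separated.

Occurrence 1 (position 3): no conditioning environment matches → elsewhere allophone [ɡ].
Occurrence 2 (position 6): between a vowel and a following unstressed vowel → [ɣ].
Occurrence 3 (position 9): no conditioning environment matches → elsewhere allophone [ɡ].

[ɡ], [ɣ], [ɡ]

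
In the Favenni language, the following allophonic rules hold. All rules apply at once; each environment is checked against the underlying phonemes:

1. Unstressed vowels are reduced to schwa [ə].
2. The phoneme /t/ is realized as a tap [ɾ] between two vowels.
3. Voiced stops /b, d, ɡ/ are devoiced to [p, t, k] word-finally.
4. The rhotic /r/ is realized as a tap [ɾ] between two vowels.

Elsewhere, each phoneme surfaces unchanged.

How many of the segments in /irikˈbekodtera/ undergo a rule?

Segments that undergo a rule: /i/ → [ə] (rule 1); /r/ → [ɾ] (rule 4); /i/ → [ə] (rule 1); /o/ → [ə] (rule 1); /e/ → [ə] (rule 1); /r/ → [ɾ] (rule 4); /a/ → [ə] (rule 1).
All other segments surface unchanged.

7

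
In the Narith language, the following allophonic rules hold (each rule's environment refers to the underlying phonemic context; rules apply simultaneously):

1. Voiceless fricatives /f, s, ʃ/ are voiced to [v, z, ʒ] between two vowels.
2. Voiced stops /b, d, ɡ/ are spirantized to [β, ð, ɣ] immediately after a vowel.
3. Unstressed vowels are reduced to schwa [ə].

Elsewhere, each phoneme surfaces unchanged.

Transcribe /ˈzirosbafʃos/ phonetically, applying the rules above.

/z/ (word-initial) is unaffected → [z].
/i/ (between /z/ and /r/): rule 3 targets it, but not in an unstressed syllable → unchanged [i].
/r/ (between /i/ and /o/) is unaffected → [r].
/o/ — between /r/ and /s/, in an unstressed syllable — surfaces as [ə] (rule 3).
/s/ (between /o/ and /b/) fails the environment for rule 1, so it stays [s].
/b/ (between /s/ and /a/): rule 2 targets it, but not immediately after a vowel → unchanged [b].
/a/ meets the environment for rule 3 (in an unstressed syllable) → [ə].
/f/ (between /a/ and /ʃ/): rule 1 targets it, but not between two vowels → unchanged [f].
/ʃ/ (between /f/ and /o/): rule 1 targets it, but not between two vowels → unchanged [ʃ].
/o/ (between /ʃ/ and /s/): in an unstressed syllable, so rule 3 applies → [ə].
/s/ — word-final; rule 1 does not apply here → [s].

[ˈzirəsbəfʃəs]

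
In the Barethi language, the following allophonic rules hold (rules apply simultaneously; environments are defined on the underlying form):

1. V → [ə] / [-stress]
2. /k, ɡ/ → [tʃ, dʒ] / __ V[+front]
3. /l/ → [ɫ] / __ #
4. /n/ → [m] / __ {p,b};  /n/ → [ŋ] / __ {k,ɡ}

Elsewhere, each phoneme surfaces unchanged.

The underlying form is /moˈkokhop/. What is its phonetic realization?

[məˈkokhəp]

/m/ (word-initial) is unaffected → [m].
/o/ — between /m/ and /k/, in an unstressed syllable — surfaces as [ə] (rule 1).
/k/ (between /o/ and /o/) is in the target of rule 2 but the environment (before a front vowel) is not met → [k].
/o/ — between /k/ and /k/; rule 1 does not apply here → [o].
/k/ (between /o/ and /h/): rule 2 targets it, but not before a front vowel → unchanged [k].
/h/ — not in any rule's target class → [h].
/o/ (between /h/ and /p/): in an unstressed syllable, so rule 1 applies → [ə].
/p/ — not in any rule's target class → [p].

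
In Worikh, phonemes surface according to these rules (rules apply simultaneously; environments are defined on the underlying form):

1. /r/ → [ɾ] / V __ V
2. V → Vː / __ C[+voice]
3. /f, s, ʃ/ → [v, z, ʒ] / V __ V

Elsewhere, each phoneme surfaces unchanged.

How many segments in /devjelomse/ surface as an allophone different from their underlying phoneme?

3

Segments that undergo a rule: /e/ → [eː] (rule 2); /e/ → [eː] (rule 2); /o/ → [oː] (rule 2).
All other segments surface unchanged.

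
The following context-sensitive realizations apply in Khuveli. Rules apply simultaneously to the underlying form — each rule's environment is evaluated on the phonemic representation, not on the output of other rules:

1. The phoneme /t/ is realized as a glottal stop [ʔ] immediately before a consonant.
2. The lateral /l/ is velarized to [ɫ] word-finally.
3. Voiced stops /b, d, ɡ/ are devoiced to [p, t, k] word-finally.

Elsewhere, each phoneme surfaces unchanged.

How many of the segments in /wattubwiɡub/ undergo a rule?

2

Segments that undergo a rule: /t/ → [ʔ] (rule 1); /b/ → [p] (rule 3).
All other segments surface unchanged.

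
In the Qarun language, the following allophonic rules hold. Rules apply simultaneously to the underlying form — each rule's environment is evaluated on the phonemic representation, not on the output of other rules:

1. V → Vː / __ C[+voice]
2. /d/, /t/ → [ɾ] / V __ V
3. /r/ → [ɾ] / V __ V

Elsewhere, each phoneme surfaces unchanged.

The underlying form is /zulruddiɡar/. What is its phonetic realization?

/u/ meets the environment for rule 1 (before a voiced consonant) → [uː].
/r/ (between /l/ and /u/) fails the environment for rule 3, so it stays [r].
/u/ (between /r/ and /d/) occurs before a voiced consonant → [uː] by rule 1.
/d/ (between /u/ and /d/) fails the environment for rule 2, so it stays [d].
/d/ (between /d/ and /i/) fails the environment for rule 2, so it stays [d].
Rule 1 applies to /i/ (between /d/ and /ɡ/: before a voiced consonant) → [iː].
Rule 1 applies to /a/ (between /ɡ/ and /r/: before a voiced consonant) → [aː].
/r/ (word-final): rule 3 targets it, but not between two vowels → unchanged [r].

[zuːlruːddiːɡaːr]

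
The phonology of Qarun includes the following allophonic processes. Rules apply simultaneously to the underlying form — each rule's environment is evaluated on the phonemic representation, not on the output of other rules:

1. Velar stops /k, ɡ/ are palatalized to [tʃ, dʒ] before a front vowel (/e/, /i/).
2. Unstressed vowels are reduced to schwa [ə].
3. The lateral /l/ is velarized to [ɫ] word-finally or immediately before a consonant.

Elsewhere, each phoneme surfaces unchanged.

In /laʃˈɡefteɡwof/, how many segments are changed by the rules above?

Segments that undergo a rule: /a/ → [ə] (rule 2); /ɡ/ → [dʒ] (rule 1); /e/ → [ə] (rule 2); /o/ → [ə] (rule 2).
All other segments surface unchanged.

4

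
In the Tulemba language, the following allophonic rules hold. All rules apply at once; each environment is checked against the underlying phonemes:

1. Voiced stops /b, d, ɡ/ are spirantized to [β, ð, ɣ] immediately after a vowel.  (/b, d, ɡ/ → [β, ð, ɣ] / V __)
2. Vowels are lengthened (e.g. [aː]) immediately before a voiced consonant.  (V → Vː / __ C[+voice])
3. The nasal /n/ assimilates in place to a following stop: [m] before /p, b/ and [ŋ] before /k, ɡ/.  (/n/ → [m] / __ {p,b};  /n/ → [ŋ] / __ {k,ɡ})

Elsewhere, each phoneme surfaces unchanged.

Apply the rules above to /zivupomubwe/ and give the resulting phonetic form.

/z/ (word-initial) is unaffected → [z].
/i/ meets the environment for rule 2 (before a voiced consonant) → [iː].
/v/ (between /i/ and /u/): no rule targets it → [v].
/u/ (between /v/ and /p/) fails the environment for rule 2, so it stays [u].
/p/ (between /u/ and /o/) is unaffected → [p].
/o/ (between /p/ and /m/): before a voiced consonant, so rule 2 applies → [oː].
/m/ (between /o/ and /u/): no rule targets it → [m].
/u/ — between /m/ and /b/, before a voiced consonant — surfaces as [uː] (rule 2).
/b/ — between /u/ and /w/, immediately after a vowel — surfaces as [β] (rule 1).
/w/ stays [w].
/e/ (word-final) is in the target of rule 2 but the environment (before a voiced consonant) is not met → [e].

[ziːvupoːmuːβwe]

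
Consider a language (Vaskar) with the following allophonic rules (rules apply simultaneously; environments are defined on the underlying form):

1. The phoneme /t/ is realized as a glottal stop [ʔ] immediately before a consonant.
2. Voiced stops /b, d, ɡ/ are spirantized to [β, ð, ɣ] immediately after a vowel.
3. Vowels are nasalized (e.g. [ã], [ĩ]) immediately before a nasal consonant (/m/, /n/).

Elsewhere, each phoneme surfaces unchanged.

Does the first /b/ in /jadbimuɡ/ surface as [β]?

/b/ (between /d/ and /i/) fails the environment for rule 2, so it stays [b].
The actual realization is [b], not [β].

No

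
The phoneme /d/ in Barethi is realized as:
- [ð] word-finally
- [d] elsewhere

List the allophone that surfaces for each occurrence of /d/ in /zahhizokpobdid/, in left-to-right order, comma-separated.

[d], [ð]

Occurrence 1 (position 12): no conditioning environment matches → elsewhere allophone [d].
Occurrence 2 (position 14): word-finally → [ð].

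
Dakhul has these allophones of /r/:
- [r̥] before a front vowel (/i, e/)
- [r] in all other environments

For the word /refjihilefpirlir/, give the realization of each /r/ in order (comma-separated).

Occurrence 1 (position 1): before a front vowel (/i, e/) → [r̥].
Occurrence 2 (position 13): no conditioning environment matches → elsewhere allophone [r].
Occurrence 3 (position 16): no conditioning environment matches → elsewhere allophone [r].

[r̥], [r], [r]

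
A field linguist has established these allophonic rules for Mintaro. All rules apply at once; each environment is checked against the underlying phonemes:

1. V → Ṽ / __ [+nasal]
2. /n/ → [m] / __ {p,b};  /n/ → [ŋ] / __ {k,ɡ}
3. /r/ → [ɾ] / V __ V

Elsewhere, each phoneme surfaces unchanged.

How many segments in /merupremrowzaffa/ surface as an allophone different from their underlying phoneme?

Segments that undergo a rule: /r/ → [ɾ] (rule 3); /e/ → [ẽ] (rule 1).
All other segments surface unchanged.

2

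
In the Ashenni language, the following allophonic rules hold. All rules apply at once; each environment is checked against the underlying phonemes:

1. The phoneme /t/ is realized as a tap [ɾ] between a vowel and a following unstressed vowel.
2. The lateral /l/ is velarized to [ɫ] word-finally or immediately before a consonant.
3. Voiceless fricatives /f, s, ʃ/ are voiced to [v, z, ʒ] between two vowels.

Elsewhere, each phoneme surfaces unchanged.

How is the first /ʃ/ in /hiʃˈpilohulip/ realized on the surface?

[ʃ]

/ʃ/ (between /i/ and /p/) is in the target of rule 3 but the environment (between two vowels) is not met → [ʃ].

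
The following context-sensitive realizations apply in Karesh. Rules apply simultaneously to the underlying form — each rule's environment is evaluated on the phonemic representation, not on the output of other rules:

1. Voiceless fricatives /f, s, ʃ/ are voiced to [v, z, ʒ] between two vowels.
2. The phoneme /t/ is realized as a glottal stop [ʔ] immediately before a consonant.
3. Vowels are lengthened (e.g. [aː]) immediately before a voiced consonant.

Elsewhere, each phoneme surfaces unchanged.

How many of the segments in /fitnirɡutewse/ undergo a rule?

3

Segments that undergo a rule: /t/ → [ʔ] (rule 2); /i/ → [iː] (rule 3); /e/ → [eː] (rule 3).
All other segments surface unchanged.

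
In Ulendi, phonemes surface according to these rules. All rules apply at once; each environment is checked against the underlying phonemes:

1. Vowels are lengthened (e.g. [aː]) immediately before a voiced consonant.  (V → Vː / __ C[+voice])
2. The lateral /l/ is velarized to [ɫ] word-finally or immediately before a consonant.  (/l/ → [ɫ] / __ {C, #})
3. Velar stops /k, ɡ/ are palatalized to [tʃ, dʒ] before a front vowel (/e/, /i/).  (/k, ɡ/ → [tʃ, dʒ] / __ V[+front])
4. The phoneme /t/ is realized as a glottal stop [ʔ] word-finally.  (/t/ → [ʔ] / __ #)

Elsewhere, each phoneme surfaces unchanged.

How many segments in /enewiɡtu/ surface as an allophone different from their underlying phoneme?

3

Segments that undergo a rule: /e/ → [eː] (rule 1); /e/ → [eː] (rule 1); /i/ → [iː] (rule 1).
All other segments surface unchanged.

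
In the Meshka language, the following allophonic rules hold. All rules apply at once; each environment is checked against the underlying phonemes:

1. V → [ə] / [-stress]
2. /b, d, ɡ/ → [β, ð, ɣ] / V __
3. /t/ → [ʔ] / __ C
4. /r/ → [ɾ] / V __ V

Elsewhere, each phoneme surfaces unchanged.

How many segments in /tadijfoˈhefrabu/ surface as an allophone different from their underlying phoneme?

Segments that undergo a rule: /a/ → [ə] (rule 1); /d/ → [ð] (rule 2); /i/ → [ə] (rule 1); /o/ → [ə] (rule 1); /a/ → [ə] (rule 1); /b/ → [β] (rule 2); /u/ → [ə] (rule 1).
All other segments surface unchanged.

7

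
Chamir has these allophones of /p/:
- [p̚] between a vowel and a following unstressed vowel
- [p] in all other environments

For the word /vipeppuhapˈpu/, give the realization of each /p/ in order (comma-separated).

[p̚], [p], [p], [p], [p]

Occurrence 1 (position 3): between a vowel and a following unstressed vowel → [p̚].
Occurrence 2 (position 5): no conditioning environment matches → elsewhere allophone [p].
Occurrence 3 (position 6): no conditioning environment matches → elsewhere allophone [p].
Occurrence 4 (position 10): no conditioning environment matches → elsewhere allophone [p].
Occurrence 5 (position 11): no conditioning environment matches → elsewhere allophone [p].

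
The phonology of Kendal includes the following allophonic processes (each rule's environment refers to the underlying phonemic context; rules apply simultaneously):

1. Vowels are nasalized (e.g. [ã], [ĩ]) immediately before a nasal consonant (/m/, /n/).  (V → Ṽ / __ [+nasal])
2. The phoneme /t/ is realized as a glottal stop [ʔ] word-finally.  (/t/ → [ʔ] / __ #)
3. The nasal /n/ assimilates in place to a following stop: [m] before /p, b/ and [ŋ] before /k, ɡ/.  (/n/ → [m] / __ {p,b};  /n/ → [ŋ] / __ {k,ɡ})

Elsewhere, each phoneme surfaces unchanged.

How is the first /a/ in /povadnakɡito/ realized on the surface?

[a]

/a/ (between /v/ and /d/) is in the target of rule 1 but the environment (before a nasal consonant) is not met → [a].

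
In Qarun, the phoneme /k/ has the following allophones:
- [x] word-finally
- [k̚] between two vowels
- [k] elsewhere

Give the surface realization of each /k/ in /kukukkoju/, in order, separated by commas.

Occurrence 1 (position 1): no conditioning environment matches → elsewhere allophone [k].
Occurrence 2 (position 3): between two vowels → [k̚].
Occurrence 3 (position 5): no conditioning environment matches → elsewhere allophone [k].
Occurrence 4 (position 6): no conditioning environment matches → elsewhere allophone [k].

[k], [k̚], [k], [k]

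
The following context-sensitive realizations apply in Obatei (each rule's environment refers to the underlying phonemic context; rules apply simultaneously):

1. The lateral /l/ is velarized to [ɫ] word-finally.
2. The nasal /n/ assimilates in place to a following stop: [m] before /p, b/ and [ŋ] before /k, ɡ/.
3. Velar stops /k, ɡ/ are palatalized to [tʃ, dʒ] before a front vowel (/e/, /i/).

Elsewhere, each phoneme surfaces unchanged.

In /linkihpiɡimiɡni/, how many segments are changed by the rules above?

3

Segments that undergo a rule: /n/ → [ŋ] (rule 2); /k/ → [tʃ] (rule 3); /ɡ/ → [dʒ] (rule 3).
All other segments surface unchanged.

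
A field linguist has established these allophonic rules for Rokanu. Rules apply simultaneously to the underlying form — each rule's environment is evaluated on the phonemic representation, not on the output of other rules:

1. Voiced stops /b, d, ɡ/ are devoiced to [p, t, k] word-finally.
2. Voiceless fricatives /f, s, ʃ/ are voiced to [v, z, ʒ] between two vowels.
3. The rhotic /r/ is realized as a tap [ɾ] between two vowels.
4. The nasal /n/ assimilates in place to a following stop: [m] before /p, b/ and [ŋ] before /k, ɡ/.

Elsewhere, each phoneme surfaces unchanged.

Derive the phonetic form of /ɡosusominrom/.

/ɡ/ — word-initial; rule 1 does not apply here → [ɡ].
/o/ (between /ɡ/ and /s/): no rule targets it → [o].
/s/ meets the environment for rule 2 (between two vowels) → [z].
/u/ — not in any rule's target class → [u].
/s/ — between /u/ and /o/, between two vowels — surfaces as [z] (rule 2).
/o/ stays [o].
/m/ stays [m].
/i/ (between /m/ and /n/): no rule targets it → [i].
/n/ (between /i/ and /r/) fails the environment for rule 4, so it stays [n].
/r/ (between /n/ and /o/): rule 3 targets it, but not between two vowels → unchanged [r].
/o/ (between /r/ and /m/): no rule targets it → [o].
/m/ (word-final): no rule targets it → [m].

[ɡozuzominrom]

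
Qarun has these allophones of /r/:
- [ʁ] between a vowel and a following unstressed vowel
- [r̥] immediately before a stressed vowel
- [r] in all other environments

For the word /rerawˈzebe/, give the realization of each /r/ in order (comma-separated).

Occurrence 1 (position 1): no conditioning environment matches → elsewhere allophone [r].
Occurrence 2 (position 3): between a vowel and a following unstressed vowel → [ʁ].

[r], [ʁ]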